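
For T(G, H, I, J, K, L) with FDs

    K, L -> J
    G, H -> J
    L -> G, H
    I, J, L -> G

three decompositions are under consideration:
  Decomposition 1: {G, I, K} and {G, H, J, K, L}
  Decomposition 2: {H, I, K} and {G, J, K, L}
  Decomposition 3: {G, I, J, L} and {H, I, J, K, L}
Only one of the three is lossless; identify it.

Decomposition 1: common = {G, K}, closure = {G, K} → lossy.
Decomposition 2: common = {K}, closure = {K} → lossy.
Decomposition 3: common = {I, J, L}, closure = {G, H, I, J, L} → lossless.

Decomposition 3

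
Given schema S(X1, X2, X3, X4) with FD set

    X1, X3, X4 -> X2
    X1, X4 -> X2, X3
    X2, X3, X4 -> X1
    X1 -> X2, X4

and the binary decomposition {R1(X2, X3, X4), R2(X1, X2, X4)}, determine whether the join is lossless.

No

Common attributes: R1 ∩ R2 = {X2, X4}.
No dependency enlarges {X2, X4}, so (X2, X4)⁺ = {X2, X4}.
The closure contains neither all of R1 = {X2, X3, X4} nor all of R2 = {X1, X2, X4}, so the common attributes are not a superkey of either fragment. The join is lossy.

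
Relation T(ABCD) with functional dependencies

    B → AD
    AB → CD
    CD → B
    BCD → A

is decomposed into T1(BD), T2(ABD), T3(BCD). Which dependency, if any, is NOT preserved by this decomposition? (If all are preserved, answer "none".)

B → AD lies within T2.
AB → CD: restricted closure across fragments reaches CD.
CD → B lies within T3.
BCD → A: restricted closure across fragments reaches A.
Every dependency is enforceable on the fragments, so the decomposition is dependency-preserving.

none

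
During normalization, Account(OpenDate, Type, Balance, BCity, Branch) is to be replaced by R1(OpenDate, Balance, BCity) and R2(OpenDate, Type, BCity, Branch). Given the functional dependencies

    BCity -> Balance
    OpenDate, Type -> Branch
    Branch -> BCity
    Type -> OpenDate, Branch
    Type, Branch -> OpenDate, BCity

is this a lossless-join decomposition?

Yes

Common attributes: R1 ∩ R2 = {OpenDate, BCity}.
Closure of {OpenDate, BCity}: BCity → Balance applies, adding Balance. So (OpenDate, BCity)⁺ = {OpenDate, Balance, BCity}.
This closure contains every attribute of R1, so R1 ∩ R2 → R1. The join is lossless.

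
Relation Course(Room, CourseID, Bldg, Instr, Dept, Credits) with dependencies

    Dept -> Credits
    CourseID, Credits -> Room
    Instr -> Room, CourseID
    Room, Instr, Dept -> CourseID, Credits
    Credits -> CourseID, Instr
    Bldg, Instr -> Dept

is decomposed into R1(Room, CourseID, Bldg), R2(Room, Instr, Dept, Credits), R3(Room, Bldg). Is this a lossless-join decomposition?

Chase test. Columns are Room, CourseID, Bldg, Instr, Dept, Credits; row i has aⱼ where attribute j ∈ Ri, else bᵢⱼ.
Initial tableau (one row per fragment):
  row 1: a1 a2 a3 b14 b15 b16
  row 2: a1 b22 b23 a4 a5 a6
  row 3: a1 b32 a3 b34 b35 b36
No row becomes fully distinguished — the join is lossy.

No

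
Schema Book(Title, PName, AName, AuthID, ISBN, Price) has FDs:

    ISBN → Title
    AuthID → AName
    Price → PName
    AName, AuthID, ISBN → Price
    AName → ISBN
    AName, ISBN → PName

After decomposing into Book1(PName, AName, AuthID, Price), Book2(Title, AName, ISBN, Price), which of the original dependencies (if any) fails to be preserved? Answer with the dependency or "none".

none

ISBN → Title lies within Book2.
AuthID → AName lies within Book1.
Price → PName lies within Book1.
AName, AuthID, ISBN → Price: restricted closure across fragments reaches Price.
AName → ISBN lies within Book2.
AName, ISBN → PName: restricted closure across fragments reaches PName.
Every dependency is enforceable on the fragments, so the decomposition is dependency-preserving.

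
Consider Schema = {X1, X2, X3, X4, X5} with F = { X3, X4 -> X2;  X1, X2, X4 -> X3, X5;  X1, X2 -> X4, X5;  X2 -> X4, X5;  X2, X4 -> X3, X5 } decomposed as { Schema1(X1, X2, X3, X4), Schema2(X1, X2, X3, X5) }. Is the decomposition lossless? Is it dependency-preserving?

Lossless test: (X1, X2, X3)⁺ = {X1, X2, X3, X4, X5}, which contains all of one fragment — lossless.
Dependency preservation: X1, X2, X4 → X3, X5; X1, X2 → X4, X5; X2 → X4, X5; X2, X4 → X3, X5 are not contained in any single fragment, but the restricted closure of each left-hand side across the fragments still reaches the right-hand side; the remaining FDs each lie inside some fragment. All dependencies are preserved.

lossless and dependency-preserving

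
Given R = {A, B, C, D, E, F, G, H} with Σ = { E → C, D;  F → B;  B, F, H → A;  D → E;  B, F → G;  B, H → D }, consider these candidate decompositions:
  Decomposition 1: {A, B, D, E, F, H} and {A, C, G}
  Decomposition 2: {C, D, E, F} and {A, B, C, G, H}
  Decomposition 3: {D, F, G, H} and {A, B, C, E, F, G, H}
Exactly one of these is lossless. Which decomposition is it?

Decomposition 3

Decomposition 1: common = {A}, closure = {A} → lossy.
Decomposition 2: common = {C}, closure = {C} → lossy.
Decomposition 3: common = {F, G, H}, closure = {A, B, C, D, E, F, G, H} → lossless.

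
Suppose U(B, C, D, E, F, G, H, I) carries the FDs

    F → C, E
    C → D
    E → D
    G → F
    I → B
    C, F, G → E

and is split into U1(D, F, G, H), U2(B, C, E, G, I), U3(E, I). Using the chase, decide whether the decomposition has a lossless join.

No

Chase test. Columns are B, C, D, E, F, G, H, I; row i has aⱼ where attribute j ∈ Ui, else bᵢⱼ.
Initial tableau (one row per fragment):
  row 1: b11 b12 a3 b14 a5 a6 a7 b18
  row 2: a1 a2 b23 a4 b25 a6 b27 a8
  row 3: b31 b32 b33 a4 b35 b36 b37 a8
Rows 2 and 3 agree on E; apply E→D and equate their D entries.
Rows 1 and 2 agree on G; apply G→F and equate their F entries.
Rows 2 and 3 agree on I; apply I→B and equate their B entries.
Rows 1 and 2 agree on F; apply F→C, E and equate their C, E entries.
Rows 1 and 2 agree on C; apply C→D and equate their D entries.
No row becomes fully distinguished — the join is lossy.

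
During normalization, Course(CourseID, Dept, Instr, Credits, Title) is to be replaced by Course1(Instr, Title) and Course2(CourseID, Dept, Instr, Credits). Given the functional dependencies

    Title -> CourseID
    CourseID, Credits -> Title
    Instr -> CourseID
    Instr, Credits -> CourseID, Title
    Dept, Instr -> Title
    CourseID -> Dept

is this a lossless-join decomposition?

Common attributes: Course1 ∩ Course2 = {Instr}.
Closure of {Instr}: Instr → CourseID applies, adding CourseID; CourseID → Dept applies, adding Dept; Dept, Instr → Title applies, adding Title. So (Instr)⁺ = {CourseID, Dept, Instr, Title}.
This closure contains every attribute of Course1, so Course1 ∩ Course2 → Course1. The join is lossless.

Yes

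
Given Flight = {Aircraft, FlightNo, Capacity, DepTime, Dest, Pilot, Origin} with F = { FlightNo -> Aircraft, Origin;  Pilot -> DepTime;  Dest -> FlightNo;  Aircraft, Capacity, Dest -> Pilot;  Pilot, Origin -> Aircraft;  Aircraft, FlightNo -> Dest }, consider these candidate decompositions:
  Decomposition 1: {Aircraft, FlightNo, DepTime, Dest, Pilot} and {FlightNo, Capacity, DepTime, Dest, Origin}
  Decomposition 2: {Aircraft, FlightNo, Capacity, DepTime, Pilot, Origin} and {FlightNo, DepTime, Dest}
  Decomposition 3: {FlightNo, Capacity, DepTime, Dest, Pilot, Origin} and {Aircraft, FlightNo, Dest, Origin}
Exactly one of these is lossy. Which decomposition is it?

Decomposition 1: common = {FlightNo, DepTime, Dest}, closure = {Aircraft, FlightNo, DepTime, Dest, Origin} → lossy.
Decomposition 2: common = {FlightNo, DepTime}, closure = {Aircraft, FlightNo, DepTime, Dest, Origin} → lossless.
Decomposition 3: common = {FlightNo, Dest, Origin}, closure = {Aircraft, FlightNo, Dest, Origin} → lossless.

Decomposition 1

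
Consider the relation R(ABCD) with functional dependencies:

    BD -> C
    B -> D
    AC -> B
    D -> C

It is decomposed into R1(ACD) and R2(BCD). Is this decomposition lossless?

Common attributes: R1 ∩ R2 = {CD}.
No dependency enlarges {CD}, so (CD)⁺ = {CD}.
The closure contains neither all of R1 = {ACD} nor all of R2 = {BCD}, so the common attributes are not a superkey of either fragment. The join is lossy.

No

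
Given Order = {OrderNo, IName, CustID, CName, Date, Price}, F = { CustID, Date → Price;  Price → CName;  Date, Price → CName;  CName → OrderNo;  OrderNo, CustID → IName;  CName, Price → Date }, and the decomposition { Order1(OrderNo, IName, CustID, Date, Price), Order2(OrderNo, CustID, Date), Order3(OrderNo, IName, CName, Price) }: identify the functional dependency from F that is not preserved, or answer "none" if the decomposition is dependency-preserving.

none

CustID, Date → Price lies within Order1.
Price → CName lies within Order3.
Date, Price → CName: restricted closure across fragments reaches CName.
CName → OrderNo lies within Order3.
OrderNo, CustID → IName lies within Order1.
CName, Price → Date: restricted closure across fragments reaches Date.
Every dependency is enforceable on the fragments, so the decomposition is dependency-preserving.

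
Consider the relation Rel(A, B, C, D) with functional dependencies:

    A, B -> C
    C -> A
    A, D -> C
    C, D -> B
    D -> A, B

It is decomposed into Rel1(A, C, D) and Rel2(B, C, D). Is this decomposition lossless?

Common attributes: Rel1 ∩ Rel2 = {C, D}.
Closure of {C, D}: C → A applies, adding A; C, D → B applies, adding B. So (C, D)⁺ = {A, B, C, D}.
This closure contains every attribute of Rel1, so Rel1 ∩ Rel2 → Rel1. The join is lossless.

Yes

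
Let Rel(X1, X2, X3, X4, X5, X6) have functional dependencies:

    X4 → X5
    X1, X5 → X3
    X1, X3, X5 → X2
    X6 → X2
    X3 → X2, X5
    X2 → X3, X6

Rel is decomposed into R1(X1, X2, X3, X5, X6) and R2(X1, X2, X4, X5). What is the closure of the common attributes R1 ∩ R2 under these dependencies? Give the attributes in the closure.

R1 ∩ R2 = {X1, X2, X5}.
X1, X5 → X3 applies, adding X3
X2 → X3, X6 applies, adding X6
Closure: {X1, X2, X3, X5, X6}.

X1, X2, X3, X5, X6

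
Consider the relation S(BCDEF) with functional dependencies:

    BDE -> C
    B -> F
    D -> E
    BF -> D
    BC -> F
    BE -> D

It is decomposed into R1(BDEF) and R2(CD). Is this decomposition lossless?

No

Common attributes: R1 ∩ R2 = {D}.
Closure of {D}: D → E applies, adding E. So (D)⁺ = {DE}.
The closure contains neither all of R1 = {BDEF} nor all of R2 = {CD}, so the common attributes are not a superkey of either fragment. The join is lossy.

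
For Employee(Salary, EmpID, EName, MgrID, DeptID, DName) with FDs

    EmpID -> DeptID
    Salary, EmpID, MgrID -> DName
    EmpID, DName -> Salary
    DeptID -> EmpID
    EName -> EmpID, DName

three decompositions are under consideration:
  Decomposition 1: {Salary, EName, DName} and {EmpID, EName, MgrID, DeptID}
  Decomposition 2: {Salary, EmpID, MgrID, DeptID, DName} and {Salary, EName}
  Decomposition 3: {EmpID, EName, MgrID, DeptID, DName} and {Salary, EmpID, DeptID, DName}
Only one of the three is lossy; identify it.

Decomposition 1: common = {EName}, closure = {Salary, EmpID, EName, DeptID, DName} → lossless.
Decomposition 2: common = {Salary}, closure = {Salary} → lossy.
Decomposition 3: common = {EmpID, DeptID, DName}, closure = {Salary, EmpID, DeptID, DName} → lossless.

Decomposition 2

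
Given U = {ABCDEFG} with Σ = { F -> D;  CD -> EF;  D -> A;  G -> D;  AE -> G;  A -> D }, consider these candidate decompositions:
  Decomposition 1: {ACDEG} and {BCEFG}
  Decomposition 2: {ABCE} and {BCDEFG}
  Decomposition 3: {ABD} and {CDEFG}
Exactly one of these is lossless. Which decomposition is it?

Decomposition 1

Decomposition 1: common = {CEG}, closure = {ACDEFG} → lossless.
Decomposition 2: common = {BCE}, closure = {BCE} → lossy.
Decomposition 3: common = {D}, closure = {AD} → lossy.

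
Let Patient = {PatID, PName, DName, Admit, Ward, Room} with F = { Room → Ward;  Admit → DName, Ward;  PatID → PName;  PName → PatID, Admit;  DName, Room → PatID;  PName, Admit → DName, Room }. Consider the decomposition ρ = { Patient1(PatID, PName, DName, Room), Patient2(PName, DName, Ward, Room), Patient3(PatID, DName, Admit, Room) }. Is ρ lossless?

Yes

Chase test. Columns are PatID, PName, DName, Admit, Ward, Room; row i has aⱼ where attribute j ∈ Patienti, else bᵢⱼ.
Initial tableau (one row per fragment):
  row 1: a1 a2 a3 b14 b15 a6
  row 2: b21 a2 a3 b24 a5 a6
  row 3: a1 b32 a3 a4 b35 a6
Rows 1 and 2 agree on Room; apply Room→Ward and equate their Ward entries.
Rows 1 and 3 agree on Room; apply Room→Ward and equate their Ward entries.
Rows 1 and 3 agree on PatID; apply PatID→PName and equate their PName entries.
Rows 1 and 2 agree on PName; apply PName→PatID, Admit and equate their PatID, Admit entries.
Rows 1 and 3 agree on PName; apply PName→PatID, Admit and equate their PatID, Admit entries.
Row 1 is now all distinguished symbols — the join is lossless.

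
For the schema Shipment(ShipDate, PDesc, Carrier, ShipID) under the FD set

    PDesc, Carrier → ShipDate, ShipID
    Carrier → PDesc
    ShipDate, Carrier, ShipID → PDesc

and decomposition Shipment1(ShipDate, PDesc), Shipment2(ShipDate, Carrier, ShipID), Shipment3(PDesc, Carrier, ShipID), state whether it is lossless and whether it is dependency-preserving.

lossless and dependency-preserving

Lossless test (chase): Rows 2 and 3 agree on Carrier; apply Carrier→PDesc and equate their PDesc entries. Rows 2 and 3 agree on PDesc, Carrier; apply PDesc, Carrier→ShipDate, ShipID and equate their ShipDate, ShipID entries. Row 2 is now all distinguished symbols — the join is lossless.
Dependency preservation: PDesc, Carrier → ShipDate, ShipID; ShipDate, Carrier, ShipID → PDesc are not contained in any single fragment, but the restricted closure of each left-hand side across the fragments still reaches the right-hand side; the remaining FDs each lie inside some fragment. All dependencies are preserved.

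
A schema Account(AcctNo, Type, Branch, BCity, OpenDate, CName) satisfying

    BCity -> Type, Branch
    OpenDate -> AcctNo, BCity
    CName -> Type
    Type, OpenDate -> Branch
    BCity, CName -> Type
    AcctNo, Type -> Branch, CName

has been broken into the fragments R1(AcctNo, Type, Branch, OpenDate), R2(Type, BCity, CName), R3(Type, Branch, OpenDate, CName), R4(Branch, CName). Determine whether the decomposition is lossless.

No

Chase test. Columns are AcctNo, Type, Branch, BCity, OpenDate, CName; row i has aⱼ where attribute j ∈ Ri, else bᵢⱼ.
Initial tableau (one row per fragment):
  row 1: a1 a2 a3 b14 a5 b16
  row 2: b21 a2 b23 a4 b25 a6
  row 3: b31 a2 a3 b34 a5 a6
  row 4: b41 b42 a3 b44 b45 a6
Rows 1 and 3 agree on OpenDate; apply OpenDate→AcctNo, BCity and equate their AcctNo, BCity entries.
Rows 2 and 4 agree on CName; apply CName→Type and equate their Type entries.
Rows 1 and 3 agree on AcctNo, Type; apply AcctNo, Type→Branch, CName and equate their Branch, CName entries.
No row becomes fully distinguished — the join is lossy.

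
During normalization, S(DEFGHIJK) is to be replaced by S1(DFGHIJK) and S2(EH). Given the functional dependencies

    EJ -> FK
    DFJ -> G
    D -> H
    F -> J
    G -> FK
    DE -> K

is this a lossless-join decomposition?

Common attributes: S1 ∩ S2 = {H}.
No dependency enlarges {H}, so (H)⁺ = {H}.
The closure contains neither all of S1 = {DFGHIJK} nor all of S2 = {EH}, so the common attributes are not a superkey of either fragment. The join is lossy.

No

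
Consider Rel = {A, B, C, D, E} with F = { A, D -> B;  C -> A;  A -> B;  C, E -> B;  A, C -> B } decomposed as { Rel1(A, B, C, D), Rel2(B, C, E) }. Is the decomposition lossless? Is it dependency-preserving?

lossy but dependency-preserving

Lossless test: (B, C)⁺ = {A, B, C}, which is a superkey of neither fragment — lossy.
Dependency preservation: every FD's attributes lie within a single fragment, so each can be enforced locally — preserved.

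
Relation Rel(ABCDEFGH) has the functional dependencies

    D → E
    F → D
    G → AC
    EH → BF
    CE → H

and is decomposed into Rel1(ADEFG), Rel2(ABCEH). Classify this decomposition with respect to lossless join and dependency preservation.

lossy and not dependency-preserving

Lossless test: (AE)⁺ = {AE}, which is a superkey of neither fragment — lossy.
Dependency preservation: the restricted closure of {G} across the fragments never reaches {AC}, so G → AC cannot be enforced without a join — not preserved.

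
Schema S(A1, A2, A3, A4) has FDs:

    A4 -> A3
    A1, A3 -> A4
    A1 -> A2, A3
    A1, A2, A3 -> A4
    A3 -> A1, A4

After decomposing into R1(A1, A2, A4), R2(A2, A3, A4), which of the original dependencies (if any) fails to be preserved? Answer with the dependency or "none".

A4 → A3 lies within R2.
A1, A3 → A4: restricted closure across fragments reaches A4.
A1 → A2, A3: restricted closure across fragments reaches A2, A3.
A1, A2, A3 → A4: restricted closure across fragments reaches A4.
A3 → A1, A4: restricted closure across fragments reaches A1, A4.
Every dependency is enforceable on the fragments, so the decomposition is dependency-preserving.

none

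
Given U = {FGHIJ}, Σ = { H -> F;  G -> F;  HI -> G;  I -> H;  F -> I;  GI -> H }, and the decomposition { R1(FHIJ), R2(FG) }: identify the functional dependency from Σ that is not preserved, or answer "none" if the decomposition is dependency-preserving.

none

H → F lies within R1.
G → F lies within R2.
HI → G: restricted closure across fragments reaches G.
I → H lies within R1.
F → I lies within R1.
GI → H: restricted closure across fragments reaches H.
Every dependency is enforceable on the fragments, so the decomposition is dependency-preserving.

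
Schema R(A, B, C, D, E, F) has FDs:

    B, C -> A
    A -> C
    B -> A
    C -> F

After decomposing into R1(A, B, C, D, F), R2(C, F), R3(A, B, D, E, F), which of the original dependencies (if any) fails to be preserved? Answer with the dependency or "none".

B, C → A lies within R1.
A → C lies within R1.
B → A lies within R1.
C → F lies within R1.
Every dependency is enforceable on the fragments, so the decomposition is dependency-preserving.

none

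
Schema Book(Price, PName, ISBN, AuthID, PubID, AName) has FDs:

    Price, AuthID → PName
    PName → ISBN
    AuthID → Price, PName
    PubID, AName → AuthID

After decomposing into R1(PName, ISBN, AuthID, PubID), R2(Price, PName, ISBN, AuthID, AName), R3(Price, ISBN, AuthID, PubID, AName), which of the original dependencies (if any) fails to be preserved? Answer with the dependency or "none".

Price, AuthID → PName lies within R2.
PName → ISBN lies within R1.
AuthID → Price, PName lies within R2.
PubID, AName → AuthID lies within R3.
Every dependency is enforceable on the fragments, so the decomposition is dependency-preserving.

none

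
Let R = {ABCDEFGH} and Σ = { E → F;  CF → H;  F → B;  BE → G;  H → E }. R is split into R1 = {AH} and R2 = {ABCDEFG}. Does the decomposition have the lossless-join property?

Common attributes: R1 ∩ R2 = {A}.
No dependency enlarges {A}, so (A)⁺ = {A}.
The closure contains neither all of R1 = {AH} nor all of R2 = {ABCDEFG}, so the common attributes are not a superkey of either fragment. The join is lossy.

No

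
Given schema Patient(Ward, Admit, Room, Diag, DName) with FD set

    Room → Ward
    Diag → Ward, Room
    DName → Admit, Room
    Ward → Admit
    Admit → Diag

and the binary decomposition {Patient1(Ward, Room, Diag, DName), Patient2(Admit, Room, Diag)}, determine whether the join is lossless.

Common attributes: Patient1 ∩ Patient2 = {Room, Diag}.
Closure of {Room, Diag}: Room → Ward applies, adding Ward; Ward → Admit applies, adding Admit. So (Room, Diag)⁺ = {Ward, Admit, Room, Diag}.
This closure contains every attribute of Patient2, so Patient1 ∩ Patient2 → Patient2. The join is lossless.

Yes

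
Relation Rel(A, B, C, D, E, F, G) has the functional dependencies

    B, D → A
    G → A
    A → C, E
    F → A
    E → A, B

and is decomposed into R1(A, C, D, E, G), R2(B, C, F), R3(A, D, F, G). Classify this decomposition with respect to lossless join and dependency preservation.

lossless but not dependency-preserving

Lossless test (chase): Rows 1 and 3 agree on A; apply A→C, E and equate their C, E entries. Rows 2 and 3 agree on F; apply F→A and equate their A entries. Rows 1 and 3 agree on E; apply E→A, B and equate their A, B entries. Rows 1 and 2 agree on A; apply A→C, E and equate their C, E entries. Rows 1 and 2 agree on E; apply E→A, B and equate their A, B entries. Row 3 is now all distinguished symbols — the join is lossless.
Dependency preservation: the restricted closure of {B, D} across the fragments never reaches {A}, so B, D → A cannot be enforced without a join — not preserved.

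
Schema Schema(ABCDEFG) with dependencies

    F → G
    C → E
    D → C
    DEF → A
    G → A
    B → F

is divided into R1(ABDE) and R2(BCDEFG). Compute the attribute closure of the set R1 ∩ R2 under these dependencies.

ABCDEFG

R1 ∩ R2 = {BDE}.
D → C applies, adding C
B → F applies, adding F
F → G applies, adding G
DEF → A applies, adding A
Closure: {ABCDEFG}.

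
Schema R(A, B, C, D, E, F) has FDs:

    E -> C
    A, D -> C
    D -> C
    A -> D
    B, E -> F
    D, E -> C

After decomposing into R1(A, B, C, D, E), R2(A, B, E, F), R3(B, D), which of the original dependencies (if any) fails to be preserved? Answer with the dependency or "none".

E → C lies within R1.
A, D → C lies within R1.
D → C lies within R1.
A → D lies within R1.
B, E → F lies within R2.
D, E → C lies within R1.
Every dependency is enforceable on the fragments, so the decomposition is dependency-preserving.

none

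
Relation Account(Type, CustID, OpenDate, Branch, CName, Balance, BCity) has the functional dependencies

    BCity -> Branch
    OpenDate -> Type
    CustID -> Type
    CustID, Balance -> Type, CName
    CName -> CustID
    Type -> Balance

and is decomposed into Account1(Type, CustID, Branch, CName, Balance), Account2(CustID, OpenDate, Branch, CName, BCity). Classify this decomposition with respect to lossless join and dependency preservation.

Lossless test: (CustID, Branch, CName)⁺ = {Type, CustID, Branch, CName, Balance}, which contains all of one fragment — lossless.
Dependency preservation: the restricted closure of {OpenDate} across the fragments never reaches {Type}, so OpenDate → Type cannot be enforced without a join — not preserved.

lossless but not dependency-preserving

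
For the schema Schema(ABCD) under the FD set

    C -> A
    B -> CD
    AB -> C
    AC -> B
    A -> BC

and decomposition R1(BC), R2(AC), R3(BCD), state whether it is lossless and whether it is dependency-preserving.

Lossless test (chase): Rows 1 and 2 agree on C; apply C→A and equate their A entries. Rows 1 and 3 agree on C; apply C→A and equate their A entries. Rows 1 and 3 agree on B; apply B→CD and equate their CD entries. Rows 1 and 2 agree on AC; apply AC→B and equate their B entries. Rows 1 and 2 agree on B; apply B→CD and equate their CD entries. Row 1 is now all distinguished symbols — the join is lossless.
Dependency preservation: AB → C; AC → B; A → BC are not contained in any single fragment, but the restricted closure of each left-hand side across the fragments still reaches the right-hand side; the remaining FDs each lie inside some fragment. All dependencies are preserved.

lossless and dependency-preserving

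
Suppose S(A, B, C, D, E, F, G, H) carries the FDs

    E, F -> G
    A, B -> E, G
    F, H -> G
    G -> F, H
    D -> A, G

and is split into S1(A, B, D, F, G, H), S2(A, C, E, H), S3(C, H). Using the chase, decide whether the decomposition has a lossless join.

Chase test. Columns are A, B, C, D, E, F, G, H; row i has aⱼ where attribute j ∈ Si, else bᵢⱼ.
Initial tableau (one row per fragment):
  row 1: a1 a2 b13 a4 b15 a6 a7 a8
  row 2: a1 b22 a3 b24 a5 b26 b27 a8
  row 3: b31 b32 a3 b34 b35 b36 b37 a8
No row becomes fully distinguished — the join is lossy.

No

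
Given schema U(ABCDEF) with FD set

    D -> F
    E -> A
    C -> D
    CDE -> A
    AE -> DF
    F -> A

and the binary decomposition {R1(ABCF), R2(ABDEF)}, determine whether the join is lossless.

Common attributes: R1 ∩ R2 = {ABF}.
No dependency enlarges {ABF}, so (ABF)⁺ = {ABF}.
The closure contains neither all of R1 = {ABCF} nor all of R2 = {ABDEF}, so the common attributes are not a superkey of either fragment. The join is lossy.

No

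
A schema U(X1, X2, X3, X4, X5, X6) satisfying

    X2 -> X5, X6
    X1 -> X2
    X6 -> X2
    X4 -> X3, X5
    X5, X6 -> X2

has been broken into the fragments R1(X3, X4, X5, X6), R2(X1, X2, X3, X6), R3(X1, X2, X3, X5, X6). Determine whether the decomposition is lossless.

No

Chase test. Columns are X1, X2, X3, X4, X5, X6; row i has aⱼ where attribute j ∈ Ri, else bᵢⱼ.
Initial tableau (one row per fragment):
  row 1: b11 b12 a3 a4 a5 a6
  row 2: a1 a2 a3 b24 b25 a6
  row 3: a1 a2 a3 b34 a5 a6
Rows 2 and 3 agree on X2; apply X2→X5, X6 and equate their X5, X6 entries.
Rows 1 and 2 agree on X6; apply X6→X2 and equate their X2 entries.
No row becomes fully distinguished — the join is lossy.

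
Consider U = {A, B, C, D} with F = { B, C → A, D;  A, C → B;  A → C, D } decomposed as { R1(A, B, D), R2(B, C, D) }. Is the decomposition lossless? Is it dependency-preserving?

Lossless test: (B, D)⁺ = {B, D}, which is a superkey of neither fragment — lossy.
Dependency preservation: the restricted closure of {B, C} across the fragments never reaches {A, D}, so B, C → A, D cannot be enforced without a join — not preserved.

lossy and not dependency-preserving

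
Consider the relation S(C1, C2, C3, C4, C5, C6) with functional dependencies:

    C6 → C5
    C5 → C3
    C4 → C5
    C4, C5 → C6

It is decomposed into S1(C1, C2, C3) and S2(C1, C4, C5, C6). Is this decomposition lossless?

Common attributes: S1 ∩ S2 = {C1}.
No dependency enlarges {C1}, so (C1)⁺ = {C1}.
The closure contains neither all of S1 = {C1, C2, C3} nor all of S2 = {C1, C4, C5, C6}, so the common attributes are not a superkey of either fragment. The join is lossy.

No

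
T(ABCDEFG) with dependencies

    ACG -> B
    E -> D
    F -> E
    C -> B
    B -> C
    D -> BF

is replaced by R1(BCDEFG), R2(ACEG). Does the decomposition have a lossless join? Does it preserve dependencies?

lossless and dependency-preserving

Lossless test: (CEG)⁺ = {BCDEFG}, which contains all of one fragment — lossless.
Dependency preservation: ACG → B is not contained in any single fragment, but the restricted closure of its left-hand side across the fragments still reaches the right-hand side; the remaining FDs each lie inside some fragment. All dependencies are preserved.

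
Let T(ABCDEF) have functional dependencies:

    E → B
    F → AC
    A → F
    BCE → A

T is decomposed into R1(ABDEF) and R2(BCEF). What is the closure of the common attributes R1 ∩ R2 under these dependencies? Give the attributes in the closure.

R1 ∩ R2 = {BEF}.
F → AC applies, adding AC
Closure: {ABCEF}.

ABCEF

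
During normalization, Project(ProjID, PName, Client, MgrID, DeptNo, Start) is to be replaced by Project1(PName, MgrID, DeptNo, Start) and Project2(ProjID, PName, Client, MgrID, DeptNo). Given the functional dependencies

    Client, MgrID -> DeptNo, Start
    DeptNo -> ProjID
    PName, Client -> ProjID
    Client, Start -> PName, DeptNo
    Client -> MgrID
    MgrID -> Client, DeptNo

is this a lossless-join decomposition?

Common attributes: Project1 ∩ Project2 = {PName, MgrID, DeptNo}.
Closure of {PName, MgrID, DeptNo}: DeptNo → ProjID applies, adding ProjID; MgrID → Client, DeptNo applies, adding Client; Client, MgrID → DeptNo, Start applies, adding Start. So (PName, MgrID, DeptNo)⁺ = {ProjID, PName, Client, MgrID, DeptNo, Start}.
This closure contains every attribute of Project1, so Project1 ∩ Project2 → Project1. The join is lossless.

Yes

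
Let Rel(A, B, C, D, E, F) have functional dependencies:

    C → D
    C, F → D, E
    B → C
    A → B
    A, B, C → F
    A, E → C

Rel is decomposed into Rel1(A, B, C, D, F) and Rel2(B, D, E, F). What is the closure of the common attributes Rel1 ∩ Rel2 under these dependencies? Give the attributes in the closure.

Rel1 ∩ Rel2 = {B, D, F}.
B → C applies, adding C
C, F → D, E applies, adding E
Closure: {B, C, D, E, F}.

B, C, D, E, F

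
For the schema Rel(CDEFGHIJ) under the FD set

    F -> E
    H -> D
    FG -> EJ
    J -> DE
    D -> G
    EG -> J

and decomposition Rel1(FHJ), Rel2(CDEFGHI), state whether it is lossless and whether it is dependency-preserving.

lossless but not dependency-preserving

Lossless test: (FH)⁺ = {DEFGHJ}, which contains all of one fragment — lossless.
Dependency preservation: the restricted closure of {FG} across the fragments never reaches {EJ}, so FG → EJ cannot be enforced without a join — not preserved.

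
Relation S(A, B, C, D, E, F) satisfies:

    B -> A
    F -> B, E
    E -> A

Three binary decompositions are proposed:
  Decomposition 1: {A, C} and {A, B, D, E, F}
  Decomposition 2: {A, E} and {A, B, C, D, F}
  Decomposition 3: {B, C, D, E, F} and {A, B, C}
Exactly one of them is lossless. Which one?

Decomposition 3

Decomposition 1: common = {A}, closure = {A} → lossy.
Decomposition 2: common = {A}, closure = {A} → lossy.
Decomposition 3: common = {B, C}, closure = {A, B, C} → lossless.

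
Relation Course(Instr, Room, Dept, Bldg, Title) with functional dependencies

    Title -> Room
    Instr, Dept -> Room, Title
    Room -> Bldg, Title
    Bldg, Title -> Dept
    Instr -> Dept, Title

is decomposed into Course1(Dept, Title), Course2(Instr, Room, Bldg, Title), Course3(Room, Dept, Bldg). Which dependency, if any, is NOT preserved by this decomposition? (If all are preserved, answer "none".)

none

Title → Room lies within Course2.
Instr, Dept → Room, Title: restricted closure across fragments reaches Room, Title.
Room → Bldg, Title lies within Course2.
Bldg, Title → Dept: restricted closure across fragments reaches Dept.
Instr → Dept, Title: restricted closure across fragments reaches Dept, Title.
Every dependency is enforceable on the fragments, so the decomposition is dependency-preserving.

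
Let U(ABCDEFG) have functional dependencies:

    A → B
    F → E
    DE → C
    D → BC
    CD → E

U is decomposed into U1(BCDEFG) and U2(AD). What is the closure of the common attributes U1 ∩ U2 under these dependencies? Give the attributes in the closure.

BCDE

U1 ∩ U2 = {D}.
D → BC applies, adding BC
CD → E applies, adding E
Closure: {BCDE}.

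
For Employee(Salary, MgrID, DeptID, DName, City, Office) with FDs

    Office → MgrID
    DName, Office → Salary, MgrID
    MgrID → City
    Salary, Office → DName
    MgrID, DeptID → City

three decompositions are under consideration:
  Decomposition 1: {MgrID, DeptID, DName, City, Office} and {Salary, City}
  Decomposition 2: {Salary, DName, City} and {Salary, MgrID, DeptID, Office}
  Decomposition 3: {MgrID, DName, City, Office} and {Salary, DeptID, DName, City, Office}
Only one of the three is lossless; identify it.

Decomposition 1: common = {City}, closure = {City} → lossy.
Decomposition 2: common = {Salary}, closure = {Salary} → lossy.
Decomposition 3: common = {DName, City, Office}, closure = {Salary, MgrID, DName, City, Office} → lossless.

Decomposition 3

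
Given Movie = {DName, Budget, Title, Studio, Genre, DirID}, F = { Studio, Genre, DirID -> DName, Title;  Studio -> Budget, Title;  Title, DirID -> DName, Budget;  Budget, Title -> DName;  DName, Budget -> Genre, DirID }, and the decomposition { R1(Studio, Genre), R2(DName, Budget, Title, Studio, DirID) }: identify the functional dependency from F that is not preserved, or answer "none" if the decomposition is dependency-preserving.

Check DName, Budget → Genre, DirID: no single fragment contains all of {DName, Budget, Genre, DirID}, and the restricted closure of {DName, Budget} across the fragments never reaches {Genre, DirID}.
Studio, Genre, DirID → DName, Title is preserved.
Studio → Budget, Title is preserved.
Title, DirID → DName, Budget is preserved.
Budget, Title → DName is preserved.

DName, Budget -> Genre, DirID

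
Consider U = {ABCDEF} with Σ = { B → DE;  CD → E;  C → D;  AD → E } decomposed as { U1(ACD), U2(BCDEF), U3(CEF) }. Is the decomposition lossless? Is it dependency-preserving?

Lossless test (chase): Rows 1 and 2 agree on CD; apply CD→E and equate their E entries. Rows 1 and 3 agree on C; apply C→D and equate their D entries. No row becomes fully distinguished — the join is lossy.
Dependency preservation: the restricted closure of {AD} across the fragments never reaches {E}, so AD → E cannot be enforced without a join — not preserved.

lossy and not dependency-preserving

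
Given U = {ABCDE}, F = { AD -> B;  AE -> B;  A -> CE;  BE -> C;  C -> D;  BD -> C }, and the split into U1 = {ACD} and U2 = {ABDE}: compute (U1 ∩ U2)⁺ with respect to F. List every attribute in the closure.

U1 ∩ U2 = {AD}.
AD → B applies, adding B
A → CE applies, adding CE
Closure: {ABCDE}.

ABCDE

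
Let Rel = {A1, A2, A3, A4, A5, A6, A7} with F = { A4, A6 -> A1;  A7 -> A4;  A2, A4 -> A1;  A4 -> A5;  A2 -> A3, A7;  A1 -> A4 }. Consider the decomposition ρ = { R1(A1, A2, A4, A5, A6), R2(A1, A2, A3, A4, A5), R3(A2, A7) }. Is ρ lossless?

Chase test. Columns are A1, A2, A3, A4, A5, A6, A7; row i has aⱼ where attribute j ∈ Ri, else bᵢⱼ.
Initial tableau (one row per fragment):
  row 1: a1 a2 b13 a4 a5 a6 b17
  row 2: a1 a2 a3 a4 a5 b26 b27
  row 3: b31 a2 b33 b34 b35 b36 a7
Rows 1 and 2 agree on A2; apply A2→A3, A7 and equate their A3, A7 entries.
Rows 1 and 3 agree on A2; apply A2→A3, A7 and equate their A3, A7 entries.
Rows 1 and 3 agree on A7; apply A7→A4 and equate their A4 entries.
Rows 1 and 3 agree on A2, A4; apply A2, A4→A1 and equate their A1 entries.
Rows 1 and 3 agree on A4; apply A4→A5 and equate their A5 entries.
Row 1 is now all distinguished symbols — the join is lossless.

Yes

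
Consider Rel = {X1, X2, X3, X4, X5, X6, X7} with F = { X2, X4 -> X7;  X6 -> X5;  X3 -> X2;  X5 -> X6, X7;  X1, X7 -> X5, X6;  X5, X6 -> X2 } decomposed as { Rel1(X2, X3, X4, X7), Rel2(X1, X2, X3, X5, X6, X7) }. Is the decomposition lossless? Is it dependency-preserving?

lossy but dependency-preserving

Lossless test: (X2, X3, X7)⁺ = {X2, X3, X7}, which is a superkey of neither fragment — lossy.
Dependency preservation: every FD's attributes lie within a single fragment, so each can be enforced locally — preserved.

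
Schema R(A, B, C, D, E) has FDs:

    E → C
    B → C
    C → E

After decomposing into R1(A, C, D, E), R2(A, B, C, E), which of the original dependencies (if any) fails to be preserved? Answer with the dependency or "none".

none

E → C lies within R1.
B → C lies within R2.
C → E lies within R1.
Every dependency is enforceable on the fragments, so the decomposition is dependency-preserving.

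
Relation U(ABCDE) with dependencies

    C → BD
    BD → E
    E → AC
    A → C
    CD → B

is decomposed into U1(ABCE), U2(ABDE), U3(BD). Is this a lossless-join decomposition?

Yes

Chase test. Columns are ABCDE; row i has aⱼ where attribute j ∈ Ui, else bᵢⱼ.
Initial tableau (one row per fragment):
  row 1: a1 a2 a3 b14 a5
  row 2: a1 a2 b23 a4 a5
  row 3: b31 a2 b33 a4 b35
Rows 2 and 3 agree on BD; apply BD→E and equate their E entries.
Rows 1 and 2 agree on E; apply E→AC and equate their AC entries.
Rows 1 and 3 agree on E; apply E→AC and equate their AC entries.
Rows 1 and 2 agree on C; apply C→BD and equate their BD entries.
Row 1 is now all distinguished symbols — the join is lossless.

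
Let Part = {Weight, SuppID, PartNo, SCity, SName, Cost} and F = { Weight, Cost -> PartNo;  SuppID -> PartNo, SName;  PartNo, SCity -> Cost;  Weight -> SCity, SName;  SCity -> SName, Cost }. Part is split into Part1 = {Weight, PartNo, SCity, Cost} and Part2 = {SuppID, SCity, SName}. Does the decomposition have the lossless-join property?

Common attributes: Part1 ∩ Part2 = {SCity}.
Closure of {SCity}: SCity → SName, Cost applies, adding SName, Cost. So (SCity)⁺ = {SCity, SName, Cost}.
The closure contains neither all of Part1 = {Weight, PartNo, SCity, Cost} nor all of Part2 = {SuppID, SCity, SName}, so the common attributes are not a superkey of either fragment. The join is lossy.

No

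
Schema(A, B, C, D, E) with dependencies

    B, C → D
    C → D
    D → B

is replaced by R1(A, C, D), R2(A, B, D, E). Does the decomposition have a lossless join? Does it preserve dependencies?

Lossless test: (A, D)⁺ = {A, B, D}, which is a superkey of neither fragment — lossy.
Dependency preservation: B, C → D is not contained in any single fragment, but the restricted closure of its left-hand side across the fragments still reaches the right-hand side; the remaining FDs each lie inside some fragment. All dependencies are preserved.

lossy but dependency-preserving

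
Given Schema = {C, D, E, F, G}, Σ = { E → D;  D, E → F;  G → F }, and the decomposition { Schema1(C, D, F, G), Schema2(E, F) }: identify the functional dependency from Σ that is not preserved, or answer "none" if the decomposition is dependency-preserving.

Check E → D: no single fragment contains all of {D, E}, and the restricted closure of {E} across the fragments never reaches {D}.
D, E → F is preserved.
G → F is preserved.

E → D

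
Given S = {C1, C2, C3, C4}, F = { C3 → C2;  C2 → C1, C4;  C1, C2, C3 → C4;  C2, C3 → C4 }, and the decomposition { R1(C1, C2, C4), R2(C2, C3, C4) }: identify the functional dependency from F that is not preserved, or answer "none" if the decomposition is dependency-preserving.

none

C3 → C2 lies within R2.
C2 → C1, C4 lies within R1.
C1, C2, C3 → C4: restricted closure across fragments reaches C4.
C2, C3 → C4 lies within R2.
Every dependency is enforceable on the fragments, so the decomposition is dependency-preserving.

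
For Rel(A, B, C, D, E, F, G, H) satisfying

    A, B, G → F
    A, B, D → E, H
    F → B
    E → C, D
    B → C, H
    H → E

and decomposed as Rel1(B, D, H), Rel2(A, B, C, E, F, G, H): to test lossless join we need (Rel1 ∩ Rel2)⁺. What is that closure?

Rel1 ∩ Rel2 = {B, H}.
B → C, H applies, adding C
H → E applies, adding E
E → C, D applies, adding D
Closure: {B, C, D, E, H}.

B, C, D, E, H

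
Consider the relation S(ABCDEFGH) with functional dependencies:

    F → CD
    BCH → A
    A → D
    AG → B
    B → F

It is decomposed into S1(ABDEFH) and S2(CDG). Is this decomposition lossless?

No

Common attributes: S1 ∩ S2 = {D}.
No dependency enlarges {D}, so (D)⁺ = {D}.
The closure contains neither all of S1 = {ABDEFH} nor all of S2 = {CDG}, so the common attributes are not a superkey of either fragment. The join is lossy.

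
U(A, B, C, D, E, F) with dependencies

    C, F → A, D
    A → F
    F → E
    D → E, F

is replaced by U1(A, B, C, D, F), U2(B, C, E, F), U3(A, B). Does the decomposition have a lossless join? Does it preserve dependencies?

Lossless test (chase): Rows 1 and 2 agree on C, F; apply C, F→A, D and equate their A, D entries. Rows 1 and 3 agree on A; apply A→F and equate their F entries. Rows 1 and 2 agree on F; apply F→E and equate their E entries. Rows 1 and 3 agree on F; apply F→E and equate their E entries. Row 1 is now all distinguished symbols — the join is lossless.
Dependency preservation: D → E, F is not contained in any single fragment, but the restricted closure of its left-hand side across the fragments still reaches the right-hand side; the remaining FDs each lie inside some fragment. All dependencies are preserved.

lossless and dependency-preserving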